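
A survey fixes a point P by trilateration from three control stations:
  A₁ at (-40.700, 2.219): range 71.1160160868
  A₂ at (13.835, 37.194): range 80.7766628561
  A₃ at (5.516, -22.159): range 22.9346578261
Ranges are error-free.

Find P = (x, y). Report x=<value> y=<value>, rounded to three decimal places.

x=13.703 y=-43.583

eq1: (x + 40.700)² + (y − 2.219)² = 71.1160160868²
eq2: (x − 13.835)² + (y − 37.194)² = 80.7766628561²
eq3: (x − 5.516)² + (y + 22.159)² = 22.9346578261²
eq2−eq3, eq2−eq1 (x²,y² cancel):
  -16.638·x − 118.706·y = 4945.517409
  -109.070·x − 69.950·y = 1553.994618
det = -16.638·-69.950 − -118.706·-109.070 = -11783.435320
x = (4945.517409·-69.950 − -118.706·1553.994618) / -11783.435320 = 13.703173
y = (-16.638·1553.994618 − 4945.517409·-109.070) / -11783.435320 = -43.582555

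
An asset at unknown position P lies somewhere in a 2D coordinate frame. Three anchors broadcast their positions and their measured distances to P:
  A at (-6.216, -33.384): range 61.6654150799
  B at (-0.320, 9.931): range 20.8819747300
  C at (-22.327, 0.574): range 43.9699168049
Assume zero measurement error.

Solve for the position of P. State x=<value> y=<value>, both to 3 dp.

x=14.414 y=24.728

eq1: (x + 6.216)² + (y + 33.384)² = 61.6654150799²
eq2: (x + 0.320)² + (y − 9.931)² = 20.8819747300²
eq3: (x + 22.327)² + (y − 0.574)² = 43.9699168049²
eq3−eq2, eq3−eq1 (x²,y² cancel):
  44.014·x + 18.714·y = 1097.199471
  32.222·x − 67.916·y = -1214.964126
det = 44.014·-67.916 − 18.714·32.222 = -3592.257332
x = (1097.199471·-67.916 − 18.714·-1214.964126) / -3592.257332 = 14.414491
y = (44.014·-1214.964126 − 1097.199471·32.222) / -3592.257332 = 24.728015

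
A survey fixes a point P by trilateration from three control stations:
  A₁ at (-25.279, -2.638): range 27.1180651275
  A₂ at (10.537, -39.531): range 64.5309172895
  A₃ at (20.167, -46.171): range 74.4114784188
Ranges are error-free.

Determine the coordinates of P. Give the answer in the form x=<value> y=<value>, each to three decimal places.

x=-11.925 y=20.964

eq1: (x + 25.279)² + (y + 2.638)² = 27.1180651275²
eq2: (x − 10.537)² + (y + 39.531)² = 64.5309172895²
eq3: (x − 20.167)² + (y + 46.171)² = 74.4114784188²
eq1−eq3, eq1−eq2 (x²,y² cancel):
  90.892·x − 87.066·y = -2909.196419
  71.632·x − 73.786·y = -2401.108385
det = 90.892·-73.786 − -87.066·71.632 = -469.845400
x = (-2909.196419·-73.786 − -87.066·-2401.108385) / -469.845400 = -11.925336
y = (90.892·-2401.108385 − -2909.196419·71.632) / -469.845400 = 20.964312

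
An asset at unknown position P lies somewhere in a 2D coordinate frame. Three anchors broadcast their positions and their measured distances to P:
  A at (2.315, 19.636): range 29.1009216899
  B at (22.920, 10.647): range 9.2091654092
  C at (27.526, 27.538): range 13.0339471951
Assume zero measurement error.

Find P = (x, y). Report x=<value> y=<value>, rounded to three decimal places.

x=31.042 y=14.987

eq1: (x − 2.315)² + (y − 19.636)² = 29.1009216899²
eq2: (x − 22.920)² + (y − 10.647)² = 9.2091654092²
eq3: (x − 27.526)² + (y − 27.538)² = 13.0339471951²
eq3−eq1, eq3−eq2 (x²,y² cancel):
  -50.422·x − 15.804·y = -1802.070263
  -9.212·x − 33.782·y = -792.262059
det = -50.422·-33.782 − -15.804·-9.212 = 1557.769556
x = (-1802.070263·-33.782 − -15.804·-792.262059) / 1557.769556 = 31.042222
y = (-50.422·-792.262059 − -1802.070263·-9.212) / 1557.769556 = 14.987304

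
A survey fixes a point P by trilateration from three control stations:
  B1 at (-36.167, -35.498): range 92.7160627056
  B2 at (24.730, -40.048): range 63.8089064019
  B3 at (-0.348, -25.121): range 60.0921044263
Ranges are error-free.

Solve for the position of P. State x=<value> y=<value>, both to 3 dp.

eq1: (x + 36.167)² + (y + 35.498)² = 92.7160627056²
eq2: (x − 24.730)² + (y + 40.048)² = 63.8089064019²
eq3: (x + 0.348)² + (y + 25.121)² = 60.0921044263²
eq3−eq2, eq3−eq1 (x²,y² cancel):
  50.156·x − 29.854·y = 1123.713937
  -71.638·x − 20.754·y = -3048.233121
det = 50.156·-20.754 − -29.854·-71.638 = -3179.618476
x = (1123.713937·-20.754 − -29.854·-3048.233121) / -3179.618476 = 35.955103
y = (50.156·-3048.233121 − 1123.713937·-71.638) / -3179.618476 = 22.765801

x=35.955 y=22.766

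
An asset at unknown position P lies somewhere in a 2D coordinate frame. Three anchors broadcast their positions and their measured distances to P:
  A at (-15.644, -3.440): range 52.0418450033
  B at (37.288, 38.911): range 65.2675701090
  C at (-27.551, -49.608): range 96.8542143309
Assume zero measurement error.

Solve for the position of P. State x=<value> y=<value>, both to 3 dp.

x=-27.445 y=47.246

eq1: (x + 15.644)² + (y + 3.440)² = 52.0418450033²
eq2: (x − 37.288)² + (y − 38.911)² = 65.2675701090²
eq3: (x + 27.551)² + (y + 49.608)² = 96.8542143309²
eq3−eq2, eq3−eq1 (x²,y² cancel):
  129.678·x + 177.038·y = 4805.332726
  23.814·x + 92.336·y = 3708.942273
det = 129.678·92.336 − 177.038·23.814 = 7757.964876
x = (4805.332726·92.336 − 177.038·3708.942273) / 7757.964876 = -27.445151
y = (129.678·3708.942273 − 4805.332726·23.814) / 7757.964876 = 47.246156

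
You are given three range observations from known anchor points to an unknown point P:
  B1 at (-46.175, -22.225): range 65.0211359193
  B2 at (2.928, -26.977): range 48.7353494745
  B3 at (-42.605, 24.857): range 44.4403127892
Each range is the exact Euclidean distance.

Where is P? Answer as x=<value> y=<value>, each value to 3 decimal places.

eq1: (x + 46.175)² + (y + 22.225)² = 65.0211359193²
eq2: (x − 2.928)² + (y + 26.977)² = 48.7353494745²
eq3: (x + 42.605)² + (y − 24.857)² = 44.4403127892²
eq2−eq1, eq2−eq3 (x²,y² cancel):
  -98.206·x + 9.504·y = 37.135709
  -91.066·x + 103.668·y = 2096.917649
det = -98.206·103.668 − 9.504·-91.066 = -9315.328344
x = (37.135709·103.668 − 9.504·2096.917649) / -9315.328344 = 1.726114
y = (-98.206·2096.917649 − 37.135709·-91.066) / -9315.328344 = 21.743527

x=1.726 y=21.744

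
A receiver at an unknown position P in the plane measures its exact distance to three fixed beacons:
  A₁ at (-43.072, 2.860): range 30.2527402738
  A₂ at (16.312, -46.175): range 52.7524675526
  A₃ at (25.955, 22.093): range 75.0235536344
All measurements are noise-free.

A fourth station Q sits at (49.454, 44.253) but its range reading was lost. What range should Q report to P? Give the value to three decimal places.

eq1: (x + 43.072)² + (y − 2.860)² = 30.2527402738²
eq2: (x − 16.312)² + (y + 46.175)² = 52.7524675526²
eq3: (x − 25.955)² + (y − 22.093)² = 75.0235536344²
eq1−eq3, eq1−eq2 (x²,y² cancel):
  138.054·x + 38.466·y = -5414.919416
  118.768·x − 98.070·y = -1332.759354
det = 138.054·-98.070 − 38.466·118.768 = -18107.485668
x = (-5414.919416·-98.070 − 38.466·-1332.759354) / -18107.485668 = -32.158361
y = (138.054·-1332.759354 − -5414.919416·118.768) / -18107.485668 = -25.355612
|P − Q| = √((-32.158361 − 49.454)² + (-25.355612 − 44.253)²) = 107.265728

107.266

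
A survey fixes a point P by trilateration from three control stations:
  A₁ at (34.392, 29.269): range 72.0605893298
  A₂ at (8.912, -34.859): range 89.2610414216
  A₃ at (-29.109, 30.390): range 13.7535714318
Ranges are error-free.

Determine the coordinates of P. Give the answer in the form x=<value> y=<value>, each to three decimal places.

eq1: (x − 34.392)² + (y − 29.269)² = 72.0605893298²
eq2: (x − 8.912)² + (y + 34.859)² = 89.2610414216²
eq3: (x + 29.109)² + (y − 30.390)² = 13.7535714318²
eq1−eq3, eq1−eq2 (x²,y² cancel):
  -127.002·x + 2.242·y = 4734.969763
  -50.960·x − 128.256·y = -3519.715381
det = -127.002·-128.256 − 2.242·-50.960 = 16403.020832
x = (4734.969763·-128.256 − 2.242·-3519.715381) / 16403.020832 = -36.541872
y = (-127.002·-3519.715381 − 4734.969763·-50.960) / 16403.020832 = 41.962085

x=-36.542 y=41.962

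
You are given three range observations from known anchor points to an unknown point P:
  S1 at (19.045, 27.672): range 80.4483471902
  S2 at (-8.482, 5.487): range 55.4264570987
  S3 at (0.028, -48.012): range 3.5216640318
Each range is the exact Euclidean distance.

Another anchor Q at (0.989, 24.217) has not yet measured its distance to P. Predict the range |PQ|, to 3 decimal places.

74.004

eq1: (x − 19.045)² + (y − 27.672)² = 80.4483471902²
eq2: (x + 8.482)² + (y − 5.487)² = 55.4264570987²
eq3: (x − 0.028)² + (y + 48.012)² = 3.5216640318²
eq1−eq2, eq1−eq3 (x²,y² cancel):
  -55.054·x − 44.370·y = 2373.444303
  -38.034·x − 151.368·y = 7636.235767
det = -55.054·-151.368 − -44.370·-38.034 = 6645.845292
x = (2373.444303·-151.368 − -44.370·7636.235767) / 6645.845292 = -3.076168
y = (-55.054·7636.235767 − 2373.444303·-38.034) / 6645.845292 = -49.675207
|P − Q| = √((-3.076168 − 0.989)² + (-49.675207 − 24.217)²) = 74.003945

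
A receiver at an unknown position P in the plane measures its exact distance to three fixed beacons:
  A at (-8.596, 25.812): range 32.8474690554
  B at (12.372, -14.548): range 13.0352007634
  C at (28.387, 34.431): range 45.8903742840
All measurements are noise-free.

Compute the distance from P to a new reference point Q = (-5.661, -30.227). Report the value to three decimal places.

27.516

eq1: (x + 8.596)² + (y − 25.812)² = 32.8474690554²
eq2: (x − 12.372)² + (y + 14.548)² = 13.0352007634²
eq3: (x − 28.387)² + (y − 34.431)² = 45.8903742840²
eq1−eq3, eq1−eq2 (x²,y² cancel):
  73.966·x + 17.238·y = 224.194741
  41.936·x − 80.720·y = 533.599892
det = 73.966·-80.720 − 17.238·41.936 = -6693.428288
x = (224.194741·-80.720 − 17.238·533.599892) / -6693.428288 = 4.077909
y = (73.966·533.599892 − 224.194741·41.936) / -6693.428288 = -4.491931
|P − Q| = √((4.077909 − -5.661)² + (-4.491931 − -30.227)²) = 27.516179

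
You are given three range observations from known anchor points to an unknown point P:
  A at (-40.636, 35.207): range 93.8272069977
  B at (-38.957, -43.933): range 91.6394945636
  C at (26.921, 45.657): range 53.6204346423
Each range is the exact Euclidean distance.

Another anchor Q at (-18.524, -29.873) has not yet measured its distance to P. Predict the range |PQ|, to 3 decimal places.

67.300

eq1: (x + 40.636)² + (y − 35.207)² = 93.8272069977²
eq2: (x + 38.957)² + (y + 43.933)² = 91.6394945636²
eq3: (x − 26.921)² + (y − 45.657)² = 53.6204346423²
eq3−eq2, eq3−eq1 (x²,y² cancel):
  -131.756·x − 179.180·y = -4884.191505
  -135.114·x − 20.900·y = -5846.878307
det = -131.756·-20.900 − -179.180·-135.114 = -21456.026120
x = (-4884.191505·-20.900 − -179.180·-5846.878307) / -21456.026120 = 44.069859
y = (-131.756·-5846.878307 − -4884.191505·-135.114) / -21456.026120 = -5.147209
|P − Q| = √((44.069859 − -18.524)² + (-5.147209 − -29.873)²) = 67.300490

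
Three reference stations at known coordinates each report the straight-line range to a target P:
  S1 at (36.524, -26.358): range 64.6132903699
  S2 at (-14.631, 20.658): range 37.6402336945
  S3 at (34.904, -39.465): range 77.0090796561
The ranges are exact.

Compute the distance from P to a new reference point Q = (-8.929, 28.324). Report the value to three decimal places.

29.674

eq1: (x − 36.524)² + (y + 26.358)² = 64.6132903699²
eq2: (x + 14.631)² + (y − 20.658)² = 37.6402336945²
eq3: (x − 34.904)² + (y + 39.465)² = 77.0090796561²
eq1−eq2, eq1−eq3 (x²,y² cancel):
  -102.310·x + 94.032·y = 1370.162485
  -3.240·x − 26.214·y = -1008.492356
det = -102.310·-26.214 − 94.032·-3.240 = 2986.618020
x = (1370.162485·-26.214 − 94.032·-1008.492356) / 2986.618020 = 19.725694
y = (-102.310·-1008.492356 − 1370.162485·-3.240) / 2986.618020 = 36.033459
|P − Q| = √((19.725694 − -8.929)² + (36.033459 − 28.324)²) = 29.673680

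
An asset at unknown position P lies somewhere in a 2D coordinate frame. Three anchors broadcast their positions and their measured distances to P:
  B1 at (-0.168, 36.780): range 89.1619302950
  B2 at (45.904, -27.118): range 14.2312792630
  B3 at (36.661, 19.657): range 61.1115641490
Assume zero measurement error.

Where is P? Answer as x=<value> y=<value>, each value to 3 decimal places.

x=43.246 y=-41.099

eq1: (x + 0.168)² + (y − 36.780)² = 89.1619302950²
eq2: (x − 45.904)² + (y + 27.118)² = 14.2312792630²
eq3: (x − 36.661)² + (y − 19.657)² = 61.1115641490²
eq1−eq3, eq1−eq2 (x²,y² cancel):
  73.658·x − 34.246·y = 4592.856487
  92.144·x − 127.796·y = 9237.087020
det = 73.658·-127.796 − -34.246·92.144 = -6257.634344
x = (4592.856487·-127.796 − -34.246·9237.087020) / -6257.634344 = 43.245641
y = (73.658·9237.087020 − 4592.856487·92.144) / -6257.634344 = -41.098788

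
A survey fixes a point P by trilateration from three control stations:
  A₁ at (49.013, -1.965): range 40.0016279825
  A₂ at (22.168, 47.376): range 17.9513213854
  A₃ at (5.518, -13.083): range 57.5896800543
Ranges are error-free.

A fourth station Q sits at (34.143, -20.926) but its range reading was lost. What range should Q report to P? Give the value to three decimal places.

eq1: (x − 49.013)² + (y + 1.965)² = 40.0016279825²
eq2: (x − 22.168)² + (y − 47.376)² = 17.9513213854²
eq3: (x − 5.518)² + (y + 13.083)² = 57.5896800543²
eq1−eq3, eq1−eq2 (x²,y² cancel):
  -86.990·x − 22.236·y = -3920.963189
  -53.690·x + 98.682·y = 1607.650508
det = -86.990·98.682 − -22.236·-53.690 = -9778.198020
x = (-3920.963189·98.682 − -22.236·1607.650508) / -9778.198020 = 35.914672
y = (-86.990·1607.650508 − -3920.963189·-53.690) / -9778.198020 = 35.831350
|P − Q| = √((35.914672 − 34.143)² + (35.831350 − -20.926)²) = 56.784994

56.785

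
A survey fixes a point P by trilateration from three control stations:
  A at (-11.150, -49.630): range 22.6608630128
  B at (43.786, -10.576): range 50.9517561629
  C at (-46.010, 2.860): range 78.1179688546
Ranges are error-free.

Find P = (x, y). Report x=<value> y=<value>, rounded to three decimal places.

eq1: (x + 11.150)² + (y + 49.630)² = 22.6608630128²
eq2: (x − 43.786)² + (y + 10.576)² = 50.9517561629²
eq3: (x + 46.010)² + (y − 2.860)² = 78.1179688546²
eq1−eq3, eq1−eq2 (x²,y² cancel):
  -69.720·x + 104.980·y = -6051.262045
  109.872·x + 78.108·y = -2640.960572
det = -69.720·78.108 − 104.980·109.872 = -16980.052320
x = (-6051.262045·78.108 − 104.980·-2640.960572) / -16980.052320 = 11.507852
y = (-69.720·-2640.960572 − -6051.262045·109.872) / -16980.052320 = -49.999377

x=11.508 y=-49.999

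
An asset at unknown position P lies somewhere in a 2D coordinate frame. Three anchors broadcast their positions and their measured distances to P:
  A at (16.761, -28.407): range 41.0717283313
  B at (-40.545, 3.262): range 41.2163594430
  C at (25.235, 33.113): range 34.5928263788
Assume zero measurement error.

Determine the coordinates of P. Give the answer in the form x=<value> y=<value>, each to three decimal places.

x=0.242 y=9.196

eq1: (x − 16.761)² + (y + 28.407)² = 41.0717283313²
eq2: (x + 40.545)² + (y − 3.262)² = 41.2163594430²
eq3: (x − 25.235)² + (y − 33.113)² = 34.5928263788²
eq2−eq3, eq2−eq1 (x²,y² cancel):
  131.560·x + 59.702·y = 580.862974
  114.612·x − 63.338·y = -554.747481
det = 131.560·-63.338 − 59.702·114.612 = -15175.312904
x = (580.862974·-63.338 − 59.702·-554.747481) / -15175.312904 = 0.241917
y = (131.560·-554.747481 − 580.862974·114.612) / -15175.312904 = 9.196281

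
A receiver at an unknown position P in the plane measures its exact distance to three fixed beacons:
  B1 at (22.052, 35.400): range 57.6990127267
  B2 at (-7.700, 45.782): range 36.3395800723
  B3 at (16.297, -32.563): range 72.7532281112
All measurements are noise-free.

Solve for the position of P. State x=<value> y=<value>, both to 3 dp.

x=-33.647 y=20.339

eq1: (x − 22.052)² + (y − 35.400)² = 57.6990127267²
eq2: (x + 7.700)² + (y − 45.782)² = 36.3395800723²
eq3: (x − 16.297)² + (y + 32.563)² = 72.7532281112²
eq3−eq1, eq3−eq2 (x²,y² cancel):
  11.510·x + 135.926·y = 2377.365657
  -47.994·x + 156.690·y = 4801.807467
det = 11.510·156.690 − 135.926·-47.994 = 8327.134344
x = (2377.365657·156.690 − 135.926·4801.807467) / 8327.134344 = -33.646756
y = (11.510·4801.807467 − 2377.365657·-47.994) / 8327.134344 = 20.339301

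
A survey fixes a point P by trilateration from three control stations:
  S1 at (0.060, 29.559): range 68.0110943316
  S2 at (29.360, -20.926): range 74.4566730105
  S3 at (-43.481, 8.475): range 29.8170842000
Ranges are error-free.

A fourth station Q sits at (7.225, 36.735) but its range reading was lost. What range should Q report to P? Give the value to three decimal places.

eq1: (x − 0.060)² + (y − 29.559)² = 68.0110943316²
eq2: (x − 29.360)² + (y + 20.926)² = 74.4566730105²
eq3: (x + 43.481)² + (y − 8.475)² = 29.8170842000²
eq3−eq1, eq3−eq2 (x²,y² cancel):
  87.082·x + 42.168·y = -4825.135347
  145.682·x − 58.802·y = -5317.253556
det = 87.082·-58.802 − 42.168·145.682 = -11263.714340
x = (-4825.135347·-58.802 − 42.168·-5317.253556) / -11263.714340 = -45.095742
y = (87.082·-5317.253556 − -4825.135347·145.682) / -11263.714340 = -21.298329
|P − Q| = √((-45.095742 − 7.225)² + (-21.298329 − 36.735)²) = 78.136594

78.137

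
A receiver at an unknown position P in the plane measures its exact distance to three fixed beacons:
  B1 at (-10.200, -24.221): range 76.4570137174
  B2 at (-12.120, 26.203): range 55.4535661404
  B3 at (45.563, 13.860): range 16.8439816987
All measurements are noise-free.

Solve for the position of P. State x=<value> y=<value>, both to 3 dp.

eq1: (x + 10.200)² + (y + 24.221)² = 76.4570137174²
eq2: (x + 12.120)² + (y − 26.203)² = 55.4535661404²
eq3: (x − 45.563)² + (y − 13.860)² = 16.8439816987²
eq2−eq3, eq2−eq1 (x²,y² cancel):
  115.366·x − 24.686·y = 4225.973238
  3.840·x − 100.848·y = -2913.371717
det = 115.366·-100.848 − -24.686·3.840 = -11539.636128
x = (4225.973238·-100.848 − -24.686·-2913.371717) / -11539.636128 = 43.164311
y = (115.366·-2913.371717 − 4225.973238·3.840) / -11539.636128 = 30.532313

x=43.164 y=30.532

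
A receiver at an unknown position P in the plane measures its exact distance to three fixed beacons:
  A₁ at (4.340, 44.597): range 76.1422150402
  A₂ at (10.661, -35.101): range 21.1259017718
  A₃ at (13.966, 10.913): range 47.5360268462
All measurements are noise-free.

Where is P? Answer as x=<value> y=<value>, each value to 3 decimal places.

eq1: (x − 4.340)² + (y − 44.597)² = 76.1422150402²
eq2: (x − 10.661)² + (y + 35.101)² = 21.1259017718²
eq3: (x − 13.966)² + (y − 10.913)² = 47.5360268462²
eq2−eq3, eq2−eq1 (x²,y² cancel):
  6.610·x + 92.028·y = -2844.964520
  -12.642·x + 159.396·y = -4689.342299
det = 6.610·159.396 − 92.028·-12.642 = 2217.025536
x = (-2844.964520·159.396 − 92.028·-4689.342299) / 2217.025536 = -9.889454
y = (6.610·-4689.342299 − -2844.964520·-12.642) / 2217.025536 = -30.203799

x=-9.889 y=-30.204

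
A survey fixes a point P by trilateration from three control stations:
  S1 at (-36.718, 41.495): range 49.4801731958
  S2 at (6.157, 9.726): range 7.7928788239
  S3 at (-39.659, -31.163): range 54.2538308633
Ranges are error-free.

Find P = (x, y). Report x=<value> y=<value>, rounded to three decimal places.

eq1: (x + 36.718)² + (y − 41.495)² = 49.4801731958²
eq2: (x − 6.157)² + (y − 9.726)² = 7.7928788239²
eq3: (x + 39.659)² + (y + 31.163)² = 54.2538308633²
eq3−eq1, eq3−eq2 (x²,y² cancel):
  5.882·x + 145.316·y = 1021.268323
  91.632·x + 81.778·y = 471.284078
det = 5.882·81.778 − 145.316·91.632 = -12834.577516
x = (1021.268323·81.778 − 145.316·471.284078) / -12834.577516 = -1.171224
y = (5.882·471.284078 − 1021.268323·91.632) / -12834.577516 = 7.075322

x=-1.171 y=7.075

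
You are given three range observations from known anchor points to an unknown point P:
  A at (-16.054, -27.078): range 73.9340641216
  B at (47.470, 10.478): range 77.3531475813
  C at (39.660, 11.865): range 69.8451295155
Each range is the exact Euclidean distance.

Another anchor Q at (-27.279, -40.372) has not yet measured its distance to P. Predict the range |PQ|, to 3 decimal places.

87.305

eq1: (x + 16.054)² + (y + 27.078)² = 73.9340641216²
eq2: (x − 47.470)² + (y − 10.478)² = 77.3531475813²
eq3: (x − 39.660)² + (y − 11.865)² = 69.8451295155²
eq2−eq1, eq2−eq3 (x²,y² cancel):
  -127.048·x − 75.112·y = -854.976781
  -15.620·x + 2.774·y = 455.671765
det = -127.048·2.774 − -75.112·-15.620 = -1525.680592
x = (-854.976781·2.774 − -75.112·455.671765) / -1525.680592 = -20.879018
y = (-127.048·455.671765 − -854.976781·-15.620) / -1525.680592 = 46.698453
|P − Q| = √((-20.879018 − -27.279)² + (46.698453 − -40.372)²) = 87.305347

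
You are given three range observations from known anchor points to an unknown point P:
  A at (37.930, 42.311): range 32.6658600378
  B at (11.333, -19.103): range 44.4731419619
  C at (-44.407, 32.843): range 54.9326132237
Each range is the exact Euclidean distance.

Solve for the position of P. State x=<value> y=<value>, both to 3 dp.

x=10.012 y=25.351

eq1: (x − 37.930)² + (y − 42.311)² = 32.6658600378²
eq2: (x − 11.333)² + (y + 19.103)² = 44.4731419619²
eq3: (x + 44.407)² + (y − 32.843)² = 54.9326132237²
eq3−eq2, eq3−eq1 (x²,y² cancel):
  111.480·x − 103.892·y = -1517.551160
  164.674·x + 18.936·y = 2128.794907
det = 111.480·18.936 − -103.892·164.674 = 19219.296488
x = (-1517.551160·18.936 − -103.892·2128.794907) / 19219.296488 = 10.012251
y = (111.480·2128.794907 − -1517.551160·164.674) / 19219.296488 = 25.350526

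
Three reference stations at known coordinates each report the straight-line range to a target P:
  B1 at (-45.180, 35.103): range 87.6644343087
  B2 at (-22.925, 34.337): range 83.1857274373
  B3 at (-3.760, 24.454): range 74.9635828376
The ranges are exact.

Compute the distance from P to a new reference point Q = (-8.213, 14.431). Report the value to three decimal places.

eq1: (x + 45.180)² + (y − 35.103)² = 87.6644343087²
eq2: (x + 22.925)² + (y − 34.337)² = 83.1857274373²
eq3: (x + 3.760)² + (y − 24.454)² = 74.9635828376²
eq3−eq1, eq3−eq2 (x²,y² cancel):
  -82.840·x + 21.298·y = 595.803002
  -38.330·x + 19.766·y = -207.877019
det = -82.840·19.766 − 21.298·-38.330 = -821.063100
x = (595.803002·19.766 − 21.298·-207.877019) / -821.063100 = -19.735398
y = (-82.840·-207.877019 − 595.803002·-38.330) / -821.063100 = -48.787555
|P − Q| = √((-19.735398 − -8.213)² + (-48.787555 − 14.431)²) = 64.260029

64.260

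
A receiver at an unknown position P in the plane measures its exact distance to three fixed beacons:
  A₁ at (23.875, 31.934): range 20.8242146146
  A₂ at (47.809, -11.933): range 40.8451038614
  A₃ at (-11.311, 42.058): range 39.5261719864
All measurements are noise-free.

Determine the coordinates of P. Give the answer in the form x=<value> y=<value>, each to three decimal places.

eq1: (x − 23.875)² + (y − 31.934)² = 20.8242146146²
eq2: (x − 47.809)² + (y + 11.933)² = 40.8451038614²
eq3: (x + 11.311)² + (y − 42.058)² = 39.5261719864²
eq1−eq3, eq1−eq2 (x²,y² cancel):
  -70.372·x + 20.248·y = -821.652254
  47.868·x − 87.734·y = -396.373606
det = -70.372·-87.734 − 20.248·47.868 = 5204.785784
x = (-821.652254·-87.734 − 20.248·-396.373606) / 5204.785784 = 15.392105
y = (-70.372·-396.373606 − -821.652254·47.868) / 5204.785784 = 12.915892

x=15.392 y=12.916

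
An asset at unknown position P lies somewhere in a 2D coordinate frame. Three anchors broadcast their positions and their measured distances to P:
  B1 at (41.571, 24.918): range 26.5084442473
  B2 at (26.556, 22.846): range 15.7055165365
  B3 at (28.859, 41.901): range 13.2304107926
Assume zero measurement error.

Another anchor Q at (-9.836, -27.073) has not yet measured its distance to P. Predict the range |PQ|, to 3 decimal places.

68.206

eq1: (x − 41.571)² + (y − 24.918)² = 26.5084442473²
eq2: (x − 26.556)² + (y − 22.846)² = 15.7055165365²
eq3: (x − 28.859)² + (y − 41.901)² = 13.2304107926²
eq2−eq3, eq2−eq1 (x²,y² cancel):
  4.606·x + 38.110·y = 1432.994310
  30.030·x + 4.144·y = 665.859546
det = 4.606·4.144 − 38.110·30.030 = -1125.356036
x = (1432.994310·4.144 − 38.110·665.859546) / -1125.356036 = 17.272382
y = (4.606·665.859546 − 1432.994310·30.030) / -1125.356036 = 35.513978
|P − Q| = √((17.272382 − -9.836)² + (35.513978 − -27.073)²) = 68.205529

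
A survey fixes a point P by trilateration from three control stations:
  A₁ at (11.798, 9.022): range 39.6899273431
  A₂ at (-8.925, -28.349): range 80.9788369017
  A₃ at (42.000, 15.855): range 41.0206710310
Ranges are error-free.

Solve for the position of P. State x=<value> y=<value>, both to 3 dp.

x=16.991 y=48.371

eq1: (x − 11.798)² + (y − 9.022)² = 39.6899273431²
eq2: (x + 8.925)² + (y + 28.349)² = 80.9788369017²
eq3: (x − 42.000)² + (y − 15.855)² = 41.0206710310²
eq3−eq1, eq3−eq2 (x²,y² cancel):
  -60.404·x − 13.666·y = -1687.386618
  -101.850·x − 88.408·y = -6006.936173
det = -60.404·-88.408 − -13.666·-101.850 = 3948.314732
x = (-1687.386618·-88.408 − -13.666·-6006.936173) / 3948.314732 = 16.991474
y = (-60.404·-6006.936173 − -1687.386618·-101.850) / 3948.314732 = 48.370674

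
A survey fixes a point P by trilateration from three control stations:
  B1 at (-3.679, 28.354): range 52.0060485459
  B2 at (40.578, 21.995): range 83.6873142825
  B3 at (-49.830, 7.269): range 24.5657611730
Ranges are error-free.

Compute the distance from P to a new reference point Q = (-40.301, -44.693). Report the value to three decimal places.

32.312

eq1: (x + 3.679)² + (y − 28.354)² = 52.0060485459²
eq2: (x − 40.578)² + (y − 21.995)² = 83.6873142825²
eq3: (x + 49.830)² + (y − 7.269)² = 24.5657611730²
eq3−eq1, eq3−eq2 (x²,y² cancel):
  92.302·x + 42.170·y = -3819.535367
  180.816·x + 29.452·y = -6805.603102
det = 92.302·29.452 − 42.170·180.816 = -4906.532216
x = (-3819.535367·29.452 − 42.170·-6805.603102) / -4906.532216 = -35.564696
y = (92.302·-6805.603102 − -3819.535367·180.816) / -4906.532216 = -12.730443
|P − Q| = √((-35.564696 − -40.301)² + (-12.730443 − -44.693)²) = 32.311571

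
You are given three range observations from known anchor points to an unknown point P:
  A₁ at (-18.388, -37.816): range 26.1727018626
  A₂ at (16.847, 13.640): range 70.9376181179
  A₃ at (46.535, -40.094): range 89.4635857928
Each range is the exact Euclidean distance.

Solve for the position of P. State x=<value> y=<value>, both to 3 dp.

x=-41.844 y=-26.204

eq1: (x + 18.388)² + (y + 37.816)² = 26.1727018626²
eq2: (x − 16.847)² + (y − 13.640)² = 70.9376181179²
eq3: (x − 46.535)² + (y + 40.094)² = 89.4635857928²
eq1−eq2, eq1−eq3 (x²,y² cancel):
  70.470·x + 102.912·y = -5645.432732
  129.846·x − 4.556·y = -5313.856199
det = 70.470·-4.556 − 102.912·129.846 = -13683.772872
x = (-5645.432732·-4.556 − 102.912·-5313.856199) / -13683.772872 = -41.843735
y = (70.470·-5313.856199 − -5645.432732·129.846) / -13683.772872 = -26.203987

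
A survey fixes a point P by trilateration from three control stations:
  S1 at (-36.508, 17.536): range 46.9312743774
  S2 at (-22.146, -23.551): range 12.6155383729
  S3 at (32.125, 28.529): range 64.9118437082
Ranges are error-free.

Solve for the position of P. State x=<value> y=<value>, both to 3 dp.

eq1: (x + 36.508)² + (y − 17.536)² = 46.9312743774²
eq2: (x + 22.146)² + (y + 23.551)² = 12.6155383729²
eq3: (x − 32.125)² + (y − 28.529)² = 64.9118437082²
eq1−eq2, eq1−eq3 (x²,y² cancel):
  28.724·x − 82.174·y = 1448.142263
  137.266·x + 21.986·y = -1805.428833
det = 28.724·21.986 − -82.174·137.266 = 11911.222148
x = (1448.142263·21.986 − -82.174·-1805.428833) / 11911.222148 = -9.782410
y = (28.724·-1805.428833 − 1448.142263·137.266) / 11911.222148 = -21.042327

x=-9.782 y=-21.042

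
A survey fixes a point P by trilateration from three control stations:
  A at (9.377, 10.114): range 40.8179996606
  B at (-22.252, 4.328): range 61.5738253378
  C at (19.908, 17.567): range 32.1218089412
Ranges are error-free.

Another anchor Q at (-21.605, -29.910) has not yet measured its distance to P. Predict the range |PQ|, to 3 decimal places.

eq1: (x − 9.377)² + (y − 10.114)² = 40.8179996606²
eq2: (x + 22.252)² + (y − 4.328)² = 61.5738253378²
eq3: (x − 19.908)² + (y − 17.567)² = 32.1218089412²
eq1−eq2, eq1−eq3 (x²,y² cancel):
  -63.258·x − 11.572·y = -1801.564907
  21.062·x + 14.906·y = 1149.005315
det = -63.258·14.906 − -11.572·21.062 = -699.194284
x = (-1801.564907·14.906 − -11.572·1149.005315) / -699.194284 = 19.390658
y = (-63.258·1149.005315 − -1801.564907·21.062) / -699.194284 = 49.684643
|P − Q| = √((19.390658 − -21.605)² + (49.684643 − -29.910)²) = 89.531844

89.532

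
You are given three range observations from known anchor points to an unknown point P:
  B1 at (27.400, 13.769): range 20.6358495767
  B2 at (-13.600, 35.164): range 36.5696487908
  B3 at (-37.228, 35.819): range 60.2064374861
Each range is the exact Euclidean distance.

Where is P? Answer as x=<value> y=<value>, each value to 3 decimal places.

x=22.948 y=33.919

eq1: (x − 27.400)² + (y − 13.769)² = 20.6358495767²
eq2: (x + 13.600)² + (y − 35.164)² = 36.5696487908²
eq3: (x + 37.228)² + (y − 35.819)² = 60.2064374861²
eq2−eq3, eq2−eq1 (x²,y² cancel):
  -47.256·x + 1.310·y = -1040.018053
  82.000·x − 42.790·y = 430.379390
det = -47.256·-42.790 − 1.310·82.000 = 1914.664240
x = (-1040.018053·-42.790 − 1.310·430.379390) / 1914.664240 = 22.948449
y = (-47.256·430.379390 − -1040.018053·82.000) / 1914.664240 = 33.918987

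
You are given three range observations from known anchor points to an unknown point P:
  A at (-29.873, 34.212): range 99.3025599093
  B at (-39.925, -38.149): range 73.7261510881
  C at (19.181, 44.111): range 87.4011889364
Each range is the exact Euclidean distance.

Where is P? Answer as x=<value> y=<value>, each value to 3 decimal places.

x=33.696 y=-42.076

eq1: (x + 29.873)² + (y − 34.212)² = 99.3025599093²
eq2: (x + 39.925)² + (y + 38.149)² = 73.7261510881²
eq3: (x − 19.181)² + (y − 44.111)² = 87.4011889364²
eq1−eq2, eq1−eq3 (x²,y² cancel):
  -20.104·x − 144.722·y = 5411.947803
  98.108·x + 19.798·y = 2472.864586
det = -20.104·19.798 − -144.722·98.108 = 13800.366984
x = (5411.947803·19.798 − -144.722·2472.864586) / 13800.366984 = 33.696470
y = (-20.104·2472.864586 − 5411.947803·98.108) / 13800.366984 = -42.076406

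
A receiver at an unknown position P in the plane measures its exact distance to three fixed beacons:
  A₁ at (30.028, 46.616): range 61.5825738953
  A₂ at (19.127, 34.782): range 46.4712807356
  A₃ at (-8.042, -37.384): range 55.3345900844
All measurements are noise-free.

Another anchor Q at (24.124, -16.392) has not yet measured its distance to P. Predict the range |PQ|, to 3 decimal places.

eq1: (x − 30.028)² + (y − 46.616)² = 61.5825738953²
eq2: (x − 19.127)² + (y − 34.782)² = 46.4712807356²
eq3: (x + 8.042)² + (y + 37.384)² = 55.3345900844²
eq1−eq2, eq1−eq3 (x²,y² cancel):
  -21.802·x − 23.668·y = 133.730887
  -76.140·x − 168.000·y = -881.998472
det = -21.802·-168.000 − -23.668·-76.140 = 1860.654480
x = (133.730887·-168.000 − -23.668·-881.998472) / 1860.654480 = -23.293916
y = (-21.802·-881.998472 − 133.730887·-76.140) / 1860.654480 = 15.807126
|P − Q| = √((-23.293916 − 24.124)² + (15.807126 − -16.392)²) = 57.317035

57.317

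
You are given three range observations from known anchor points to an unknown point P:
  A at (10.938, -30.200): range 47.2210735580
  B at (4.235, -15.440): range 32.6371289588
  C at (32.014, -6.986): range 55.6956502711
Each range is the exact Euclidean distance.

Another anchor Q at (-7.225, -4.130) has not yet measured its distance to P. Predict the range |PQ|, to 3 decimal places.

17.068

eq1: (x − 10.938)² + (y + 30.200)² = 47.2210735580²
eq2: (x − 4.235)² + (y + 15.440)² = 32.6371289588²
eq3: (x − 32.014)² + (y + 6.986)² = 55.6956502711²
eq1−eq3, eq1−eq2 (x²,y² cancel):
  42.152·x + 46.428·y = -830.155123
  -13.406·x + 29.520·y = 389.296582
det = 42.152·29.520 − 46.428·-13.406 = 1866.740808
x = (-830.155123·29.520 − 46.428·389.296582) / 1866.740808 = -22.810045
y = (42.152·389.296582 − -830.155123·-13.406) / 1866.740808 = 2.828764
|P − Q| = √((-22.810045 − -7.225)² + (2.828764 − -4.130)²) = 17.068041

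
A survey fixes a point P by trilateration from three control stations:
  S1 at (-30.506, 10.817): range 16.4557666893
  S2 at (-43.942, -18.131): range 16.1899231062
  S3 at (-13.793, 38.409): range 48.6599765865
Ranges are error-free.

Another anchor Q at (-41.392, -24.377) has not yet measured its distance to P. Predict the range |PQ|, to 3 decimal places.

eq1: (x + 30.506)² + (y − 10.817)² = 16.4557666893²
eq2: (x + 43.942)² + (y + 18.131)² = 16.1899231062²
eq3: (x + 13.793)² + (y − 38.409)² = 48.6599765865²
eq3−eq2, eq3−eq1 (x²,y² cancel):
  -60.298·x − 113.080·y = 2699.814106
  -33.426·x − 55.184·y = 1479.126459
det = -60.298·-55.184 − -113.080·-33.426 = -452.327248
x = (2699.814106·-55.184 − -113.080·1479.126459) / -452.327248 = -40.397916
y = (-60.298·1479.126459 − 2699.814106·-33.426) / -452.327248 = -2.333751
|P − Q| = √((-40.397916 − -41.392)² + (-2.333751 − -24.377)²) = 22.065653

22.066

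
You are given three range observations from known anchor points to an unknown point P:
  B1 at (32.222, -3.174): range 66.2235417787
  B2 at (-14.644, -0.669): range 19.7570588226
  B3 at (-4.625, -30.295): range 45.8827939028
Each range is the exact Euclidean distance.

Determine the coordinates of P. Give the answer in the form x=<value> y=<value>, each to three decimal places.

x=-33.443 y=5.409

eq1: (x − 32.222)² + (y + 3.174)² = 66.2235417787²
eq2: (x + 14.644)² + (y + 0.669)² = 19.7570588226²
eq3: (x + 4.625)² + (y + 30.295)² = 45.8827939028²
eq2−eq1, eq2−eq3 (x²,y² cancel):
  93.732·x − 5.010·y = -3161.778849
  20.038·x − 59.252·y = -990.606050
det = 93.732·-59.252 − -5.010·20.038 = -5453.418084
x = (-3161.778849·-59.252 − -5.010·-990.606050) / -5453.418084 = -33.443023
y = (93.732·-990.606050 − -3161.778849·20.038) / -5453.418084 = 5.408674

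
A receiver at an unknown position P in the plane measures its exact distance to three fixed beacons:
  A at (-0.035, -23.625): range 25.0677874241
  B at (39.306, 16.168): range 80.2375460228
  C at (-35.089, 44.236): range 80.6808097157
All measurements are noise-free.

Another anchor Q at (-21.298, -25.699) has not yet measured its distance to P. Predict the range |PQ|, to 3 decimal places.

eq1: (x + 0.035)² + (y + 23.625)² = 25.0677874241²
eq2: (x − 39.306)² + (y − 16.168)² = 80.2375460228²
eq3: (x + 35.089)² + (y − 44.236)² = 80.6808097157²
eq2−eq1, eq2−eq3 (x²,y² cancel):
  -78.682·x − 79.586·y = 4561.445815
  -148.790·x + 56.136·y = 1310.366492
det = -78.682·56.136 − -79.586·-148.790 = -16258.493692
x = (4561.445815·56.136 − -79.586·1310.366492) / -16258.493692 = -22.163686
y = (-78.682·1310.366492 − 4561.445815·-148.790) / -16258.493692 = -35.402743
|P − Q| = √((-22.163686 − -21.298)² + (-35.402743 − -25.699)²) = 9.742281

9.742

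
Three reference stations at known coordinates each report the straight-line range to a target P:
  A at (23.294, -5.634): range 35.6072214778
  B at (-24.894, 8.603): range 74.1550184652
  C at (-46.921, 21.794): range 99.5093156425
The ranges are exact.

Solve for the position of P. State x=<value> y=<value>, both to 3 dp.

eq1: (x − 23.294)² + (y + 5.634)² = 35.6072214778²
eq2: (x + 24.894)² + (y − 8.603)² = 74.1550184652²
eq3: (x + 46.921)² + (y − 21.794)² = 99.5093156425²
eq1−eq3, eq1−eq2 (x²,y² cancel):
  -140.430·x + 54.856·y = -6532.023393
  -96.376·x + 28.474·y = -4111.722089
det = -140.430·28.474 − 54.856·-96.376 = 1288.198036
x = (-6532.023393·28.474 − 54.856·-4111.722089) / 1288.198036 = 30.709403
y = (-140.430·-4111.722089 − -6532.023393·-96.376) / 1288.198036 = -40.460513

x=30.709 y=-40.461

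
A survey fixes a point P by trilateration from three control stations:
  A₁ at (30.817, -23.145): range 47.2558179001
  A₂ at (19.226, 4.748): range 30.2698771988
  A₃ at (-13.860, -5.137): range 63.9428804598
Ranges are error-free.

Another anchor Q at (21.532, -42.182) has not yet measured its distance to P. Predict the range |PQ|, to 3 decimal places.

68.218

eq1: (x − 30.817)² + (y + 23.145)² = 47.2558179001²
eq2: (x − 19.226)² + (y − 4.748)² = 30.2698771988²
eq3: (x + 13.860)² + (y + 5.137)² = 63.9428804598²
eq1−eq3, eq1−eq2 (x²,y² cancel):
  -89.354·x + 36.016·y = -3122.469781
  -23.182·x + 55.786·y = 223.650926
det = -89.354·55.786 − 36.016·-23.182 = -4149.779332
x = (-3122.469781·55.786 − 36.016·223.650926) / -4149.779332 = 43.916820
y = (-89.354·223.650926 − -3122.469781·-23.182) / -4149.779332 = 22.258822
|P − Q| = √((43.916820 − 21.532)² + (22.258822 − -42.182)²) = 68.218031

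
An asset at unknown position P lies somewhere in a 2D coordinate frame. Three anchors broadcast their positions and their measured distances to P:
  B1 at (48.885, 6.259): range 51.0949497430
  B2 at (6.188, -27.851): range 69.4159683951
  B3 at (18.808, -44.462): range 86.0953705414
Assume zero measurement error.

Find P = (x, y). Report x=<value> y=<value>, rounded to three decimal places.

x=11.739 y=41.343

eq1: (x − 48.885)² + (y − 6.259)² = 51.0949497430²
eq2: (x − 6.188)² + (y + 27.851)² = 69.4159683951²
eq3: (x − 18.808)² + (y + 44.462)² = 86.0953705414²
eq3−eq2, eq3−eq1 (x²,y² cancel):
  -25.240·x + 33.222·y = 1077.195397
  60.154·x + 101.442·y = 4900.026937
det = -25.240·101.442 − 33.222·60.154 = -4558.832268
x = (1077.195397·101.442 − 33.222·4900.026937) / -4558.832268 = 11.738936
y = (-25.240·4900.026937 − 1077.195397·60.154) / -4558.832268 = 41.342669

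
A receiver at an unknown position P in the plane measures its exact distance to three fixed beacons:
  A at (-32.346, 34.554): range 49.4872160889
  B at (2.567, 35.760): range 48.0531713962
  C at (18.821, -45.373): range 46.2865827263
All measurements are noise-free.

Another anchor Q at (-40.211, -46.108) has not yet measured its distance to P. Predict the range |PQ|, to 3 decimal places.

46.055

eq1: (x + 32.346)² + (y − 34.554)² = 49.4872160889²
eq2: (x − 2.567)² + (y − 35.760)² = 48.0531713962²
eq3: (x − 18.821)² + (y + 45.373)² = 46.2865827263²
eq2−eq1, eq2−eq3 (x²,y² cancel):
  -69.826·x − 2.412·y = 814.998268
  32.508·x − 162.266·y = 1294.231622
det = -69.826·-162.266 − -2.412·32.508 = 11408.795012
x = (814.998268·-162.266 − -2.412·1294.231622) / 11408.795012 = -11.318007
y = (-69.826·1294.231622 − 814.998268·32.508) / 11408.795012 = -10.243411
|P − Q| = √((-11.318007 − -40.211)² + (-10.243411 − -46.108)²) = 46.055117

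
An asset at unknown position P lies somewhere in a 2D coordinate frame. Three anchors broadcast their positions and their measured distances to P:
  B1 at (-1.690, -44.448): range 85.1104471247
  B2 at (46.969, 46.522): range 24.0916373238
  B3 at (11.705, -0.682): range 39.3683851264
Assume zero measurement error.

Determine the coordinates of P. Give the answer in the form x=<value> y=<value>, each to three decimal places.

x=25.143 y=36.322

eq1: (x + 1.690)² + (y + 44.448)² = 85.1104471247²
eq2: (x − 46.969)² + (y − 46.522)² = 24.0916373238²
eq3: (x − 11.705)² + (y + 0.682)² = 39.3683851264²
eq3−eq2, eq3−eq1 (x²,y² cancel):
  70.528·x + 94.408·y = 5202.374055
  -26.790·x − 87.532·y = -3852.909807
det = 70.528·-87.532 − 94.408·-26.790 = -3644.266576
x = (5202.374055·-87.532 − 94.408·-3852.909807) / -3644.266576 = 25.143248
y = (70.528·-3852.909807 − 5202.374055·-26.790) / -3644.266576 = 36.321828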